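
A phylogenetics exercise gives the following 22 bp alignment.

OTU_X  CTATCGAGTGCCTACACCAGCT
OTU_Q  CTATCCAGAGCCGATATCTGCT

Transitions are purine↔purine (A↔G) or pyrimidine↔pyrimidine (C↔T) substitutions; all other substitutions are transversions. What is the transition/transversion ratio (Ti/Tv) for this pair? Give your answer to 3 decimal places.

Differing sites — 6:G/C (Tv); 9:T/A (Tv); 13:T/G (Tv); 15:C/T (Ti); 17:C/T (Ti); 19:A/T (Tv).
Of the 6 differences, 2 transitions and 4 transversions, so Ti/Tv = 2/4 = 0.500.

0.500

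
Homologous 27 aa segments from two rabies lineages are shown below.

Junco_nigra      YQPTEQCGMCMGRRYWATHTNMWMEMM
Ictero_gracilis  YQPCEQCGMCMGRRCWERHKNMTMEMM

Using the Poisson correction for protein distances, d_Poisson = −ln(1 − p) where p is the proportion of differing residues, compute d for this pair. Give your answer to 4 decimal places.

The sequences differ at positions 4 (T/C), 15 (Y/C), 17 (A/E), 18 (T/R), 20 (T/K), 23 (W/T).
p = 6/27 = 0.222222.
d = −ln(1 − 0.222222) = −ln(0.777778) = 0.2513.

0.2513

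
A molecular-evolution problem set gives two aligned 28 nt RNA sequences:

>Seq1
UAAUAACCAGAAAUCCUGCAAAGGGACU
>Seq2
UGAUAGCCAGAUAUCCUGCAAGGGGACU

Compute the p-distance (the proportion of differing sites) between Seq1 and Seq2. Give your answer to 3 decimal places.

The sequences differ at positions 2 (A/G), 6 (A/G), 12 (A/U), 22 (A/G).
There are 4 differences over 28 sites, so p = 4/28 = 0.143.

0.143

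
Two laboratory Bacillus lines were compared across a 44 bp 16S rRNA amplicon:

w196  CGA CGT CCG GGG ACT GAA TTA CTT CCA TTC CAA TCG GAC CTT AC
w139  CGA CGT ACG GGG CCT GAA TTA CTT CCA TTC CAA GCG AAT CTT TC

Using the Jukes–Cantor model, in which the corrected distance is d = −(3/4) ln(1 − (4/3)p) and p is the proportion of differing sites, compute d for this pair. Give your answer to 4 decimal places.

0.1505

Mismatches occur at site 7 (C/A), site 13 (A/C), site 34 (T/G), site 37 (G/A), site 39 (C/T), site 43 (A/T).
p = 6/44 = 0.136364.
d = −0.75 · ln(1 − (4/3)·0.136364) = −0.75 · ln(0.818181) = −0.75 · (-0.200672) = 0.1505.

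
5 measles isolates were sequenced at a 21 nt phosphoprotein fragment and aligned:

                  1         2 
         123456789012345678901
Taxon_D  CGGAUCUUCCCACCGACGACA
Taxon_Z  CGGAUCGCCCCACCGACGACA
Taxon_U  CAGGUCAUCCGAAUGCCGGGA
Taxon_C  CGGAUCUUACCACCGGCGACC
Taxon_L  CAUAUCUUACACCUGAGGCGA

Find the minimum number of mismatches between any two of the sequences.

Pairwise Hamming distances:
  Taxon_D vs Taxon_Z: 2
  Taxon_D vs Taxon_U: 9
  Taxon_D vs Taxon_C: 3
  Taxon_D vs Taxon_L: 9
  Taxon_Z vs Taxon_U: 10
  Taxon_Z vs Taxon_C: 5
  Taxon_Z vs Taxon_L: 11
  Taxon_U vs Taxon_C: 11
  Taxon_U vs Taxon_L: 10
  Taxon_C vs Taxon_L: 10
The smallest is 2, between Taxon_D and Taxon_Z.

2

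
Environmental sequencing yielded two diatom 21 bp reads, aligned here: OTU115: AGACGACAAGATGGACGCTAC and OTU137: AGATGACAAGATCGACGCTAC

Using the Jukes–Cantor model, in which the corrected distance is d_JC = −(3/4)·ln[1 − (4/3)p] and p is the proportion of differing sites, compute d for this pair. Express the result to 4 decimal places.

Mismatches occur at site 4 (C→T), site 13 (G→C).
p = 2/21 = 0.095238.
d = −0.75 · ln(1 − (4/3)·0.095238) = −0.75 · ln(0.873016) = −0.75 · (-0.135801) = 0.1019.

0.1019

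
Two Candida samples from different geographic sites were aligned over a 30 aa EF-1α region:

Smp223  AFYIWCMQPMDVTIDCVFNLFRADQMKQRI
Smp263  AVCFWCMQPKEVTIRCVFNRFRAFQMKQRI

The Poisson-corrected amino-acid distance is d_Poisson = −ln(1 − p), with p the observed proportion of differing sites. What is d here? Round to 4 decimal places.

0.3102

Differing sites — 2:F/V; 3:Y/C; 4:I/F; 10:M/K; 11:D/E; 15:D/R; 20:L/R; 24:D/F.
p = 8/30 = 0.266667.
d = −ln(1 − 0.266667) = −ln(0.733333) = 0.3102.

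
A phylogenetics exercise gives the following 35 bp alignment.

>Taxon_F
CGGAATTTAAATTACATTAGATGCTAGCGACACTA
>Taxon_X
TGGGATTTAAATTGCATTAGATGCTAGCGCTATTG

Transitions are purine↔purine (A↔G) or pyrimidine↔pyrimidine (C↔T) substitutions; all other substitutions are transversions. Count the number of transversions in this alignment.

Differing sites — 1:C/T (Ti); 4:A/G (Ti); 14:A/G (Ti); 30:A/C (Tv); 31:C/T (Ti); 33:C/T (Ti); 35:A/G (Ti).
Of the 7 differences, 6 transitions and 1 transversion, so the answer is 1.

1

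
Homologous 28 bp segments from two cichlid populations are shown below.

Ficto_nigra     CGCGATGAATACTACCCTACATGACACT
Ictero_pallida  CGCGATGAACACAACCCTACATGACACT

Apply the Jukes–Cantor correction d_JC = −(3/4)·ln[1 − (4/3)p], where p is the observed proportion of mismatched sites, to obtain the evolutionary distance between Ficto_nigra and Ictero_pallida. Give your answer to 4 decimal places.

Differing sites — 10:T/C; 13:T/A.
p = 2/28 = 0.071429.
d = −0.75 · ln(1 − (4/3)·0.071429) = −0.75 · ln(0.904761) = −0.75 · (-0.100084) = 0.0751.

0.0751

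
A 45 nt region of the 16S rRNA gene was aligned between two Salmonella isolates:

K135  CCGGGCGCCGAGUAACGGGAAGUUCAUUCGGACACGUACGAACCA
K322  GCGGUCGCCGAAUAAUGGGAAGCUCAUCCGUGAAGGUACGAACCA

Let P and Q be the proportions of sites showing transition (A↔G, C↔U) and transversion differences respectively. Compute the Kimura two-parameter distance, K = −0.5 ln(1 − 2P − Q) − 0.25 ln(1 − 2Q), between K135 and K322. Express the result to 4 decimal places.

The sequences differ at positions 1 (C/G, transversion), 5 (G/U, transversion), 12 (G/A, transition), 16 (C/U, transition), 23 (U/C, transition), 28 (U/C, transition), 31 (G/U, transversion), 32 (A/G, transition), 33 (C/A, transversion), 35 (C/G, transversion).
Of the 10 differences, 5 transitions and 5 transversions over 45 sites: P = 5/45 = 0.111111, Q = 5/45 = 0.111111.
d = −0.5·ln(0.666667) − 0.25·ln(0.777778) = −0.5·(-0.405465) − 0.25·(-0.251314) = 0.2656.

0.2656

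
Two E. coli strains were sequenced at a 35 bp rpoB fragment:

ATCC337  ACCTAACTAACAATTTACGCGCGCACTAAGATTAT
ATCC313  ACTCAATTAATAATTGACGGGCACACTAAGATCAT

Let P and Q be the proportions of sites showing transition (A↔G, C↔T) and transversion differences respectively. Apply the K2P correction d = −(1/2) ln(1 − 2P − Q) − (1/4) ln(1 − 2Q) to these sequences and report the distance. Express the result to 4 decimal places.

0.2858

Mismatches occur at site 3 (C→T, transition), site 4 (T→C, transition), site 7 (C→T, transition), site 11 (C→T, transition), site 16 (T→G, transversion), site 20 (C→G, transversion), site 23 (G→A, transition), site 33 (T→C, transition).
Of the 8 differences, 6 transitions and 2 transversions over 35 sites: P = 6/35 = 0.171429, Q = 2/35 = 0.057143.
d = −0.5·ln(0.599999) − 0.25·ln(0.885714) = −0.5·(-0.510827) − 0.25·(-0.121361) = 0.2858.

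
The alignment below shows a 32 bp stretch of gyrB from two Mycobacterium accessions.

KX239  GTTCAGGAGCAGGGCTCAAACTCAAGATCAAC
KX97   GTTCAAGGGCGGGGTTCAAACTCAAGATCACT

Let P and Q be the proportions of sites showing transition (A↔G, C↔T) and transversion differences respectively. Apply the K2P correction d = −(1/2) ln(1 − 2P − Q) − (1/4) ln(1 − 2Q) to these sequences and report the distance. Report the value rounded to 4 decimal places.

0.2267

The sequences differ at positions 6 (G/A, transition), 8 (A/G, transition), 11 (A/G, transition), 15 (C/T, transition), 31 (A/C, transversion), 32 (C/T, transition).
Of the 6 differences, 5 transitions and 1 transversion over 32 sites: P = 5/32 = 0.156250, Q = 1/32 = 0.031250.
d = −0.5·ln(0.656250) − 0.25·ln(0.937500) = −0.5·(-0.421213) − 0.25·(-0.064539) = 0.2267.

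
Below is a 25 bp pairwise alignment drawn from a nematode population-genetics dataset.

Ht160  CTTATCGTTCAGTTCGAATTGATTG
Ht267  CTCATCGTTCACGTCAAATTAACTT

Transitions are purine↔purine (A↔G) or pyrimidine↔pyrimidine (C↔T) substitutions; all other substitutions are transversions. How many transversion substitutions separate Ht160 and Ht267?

3

The sequences differ at positions 3 (T/C, transition), 12 (G/C, transversion), 13 (T/G, transversion), 16 (G/A, transition), 21 (G/A, transition), 23 (T/C, transition), 25 (G/T, transversion).
Of the 7 differences, 4 transitions and 3 transversions, so the answer is 3.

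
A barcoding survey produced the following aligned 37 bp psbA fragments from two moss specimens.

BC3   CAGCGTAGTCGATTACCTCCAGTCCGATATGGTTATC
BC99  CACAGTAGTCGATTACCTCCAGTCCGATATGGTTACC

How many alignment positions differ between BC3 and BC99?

3

Differing sites — 3:G/C; 4:C/A; 36:T/C.
That gives 3 mismatches out of 37 aligned sites, so the Hamming distance is 3.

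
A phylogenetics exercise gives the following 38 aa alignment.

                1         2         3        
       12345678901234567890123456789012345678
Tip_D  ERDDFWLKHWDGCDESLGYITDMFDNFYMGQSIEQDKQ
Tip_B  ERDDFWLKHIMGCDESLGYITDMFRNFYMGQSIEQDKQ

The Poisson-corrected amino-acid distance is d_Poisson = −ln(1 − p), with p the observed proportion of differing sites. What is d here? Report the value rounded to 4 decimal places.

0.0822

The sequences differ at positions 10 (W/I), 11 (D/M), 25 (D/R).
p = 3/38 = 0.078947.
d = −ln(1 − 0.078947) = −ln(0.921053) = 0.0822.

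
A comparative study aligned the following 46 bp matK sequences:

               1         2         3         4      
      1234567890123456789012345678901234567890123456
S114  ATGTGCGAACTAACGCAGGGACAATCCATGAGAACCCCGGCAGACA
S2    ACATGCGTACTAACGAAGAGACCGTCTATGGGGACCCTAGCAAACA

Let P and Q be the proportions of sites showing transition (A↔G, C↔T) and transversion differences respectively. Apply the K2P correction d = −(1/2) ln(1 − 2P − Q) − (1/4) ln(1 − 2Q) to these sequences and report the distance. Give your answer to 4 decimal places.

0.3815

Mismatches occur at site 2 (T↔C, transition), site 3 (G↔A, transition), site 8 (A↔T, transversion), site 16 (C↔A, transversion), site 19 (G↔A, transition), site 23 (A↔C, transversion), site 24 (A↔G, transition), site 27 (C↔T, transition), site 31 (A↔G, transition), site 33 (A↔G, transition), site 38 (C↔T, transition), site 39 (G↔A, transition), site 43 (G↔A, transition).
Of the 13 differences, 10 transitions and 3 transversions over 46 sites: P = 10/46 = 0.217391, Q = 3/46 = 0.065217.
d = −0.5·ln(0.500001) − 0.25·ln(0.869566) = −0.5·(-0.693145) − 0.25·(-0.139761) = 0.3815.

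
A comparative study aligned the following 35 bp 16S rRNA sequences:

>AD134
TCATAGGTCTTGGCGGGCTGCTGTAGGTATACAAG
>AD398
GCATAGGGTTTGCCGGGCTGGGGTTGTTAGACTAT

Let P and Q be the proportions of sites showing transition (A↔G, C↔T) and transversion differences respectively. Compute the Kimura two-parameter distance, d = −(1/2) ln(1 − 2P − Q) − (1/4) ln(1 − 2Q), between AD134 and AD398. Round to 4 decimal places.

Differing sites — 1:T/G (Tv); 8:T/G (Tv); 9:C/T (Ti); 13:G/C (Tv); 21:C/G (Tv); 22:T/G (Tv); 25:A/T (Tv); 27:G/T (Tv); 30:T/G (Tv); 33:A/T (Tv); 35:G/T (Tv).
Of the 11 differences, 1 transition and 10 transversions over 35 sites: P = 1/35 = 0.028571, Q = 10/35 = 0.285714.
d = −0.5·ln(0.657144) − 0.25·ln(0.428572) = −0.5·(-0.419852) − 0.25·(-0.847297) = 0.4218.

0.4218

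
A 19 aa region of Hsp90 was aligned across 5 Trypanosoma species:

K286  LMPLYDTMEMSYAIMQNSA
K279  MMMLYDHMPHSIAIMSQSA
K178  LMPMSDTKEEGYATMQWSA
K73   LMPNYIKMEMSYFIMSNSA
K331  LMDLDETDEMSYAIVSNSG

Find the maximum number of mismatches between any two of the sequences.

13

Pairwise Hamming distances:
  K286 vs K279: 8
  K286 vs K178: 7
  K286 vs K73: 5
  K286 vs K331: 7
  K279 vs K178: 13
  K279 vs K73: 10
  K279 vs K331: 12
  K178 vs K73: 11
  K178 vs K331: 12
  K73 vs K331: 9
The largest is 13, between K279 and K178.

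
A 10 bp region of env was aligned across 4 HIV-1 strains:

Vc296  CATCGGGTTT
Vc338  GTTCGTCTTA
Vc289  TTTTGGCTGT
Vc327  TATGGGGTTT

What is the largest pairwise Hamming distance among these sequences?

6

Pairwise Hamming distances:
  Vc296 vs Vc338: 5
  Vc296 vs Vc289: 5
  Vc296 vs Vc327: 2
  Vc338 vs Vc289: 5
  Vc338 vs Vc327: 6
  Vc289 vs Vc327: 4
The largest is 6, between Vc338 and Vc327.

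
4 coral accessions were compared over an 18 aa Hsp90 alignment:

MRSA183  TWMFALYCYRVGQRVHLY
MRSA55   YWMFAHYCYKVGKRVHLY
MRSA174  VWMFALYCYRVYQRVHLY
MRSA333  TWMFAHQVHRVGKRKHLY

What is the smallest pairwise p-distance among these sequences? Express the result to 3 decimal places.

Pairwise Hamming distances:
  MRSA183 vs MRSA55: 4
  MRSA183 vs MRSA174: 2
  MRSA183 vs MRSA333: 6
  MRSA55 vs MRSA174: 5
  MRSA55 vs MRSA333: 6
  MRSA174 vs MRSA333: 8
The smallest is 2 mismatches, between MRSA183 and MRSA174; p = 2/18 = 0.111.

0.111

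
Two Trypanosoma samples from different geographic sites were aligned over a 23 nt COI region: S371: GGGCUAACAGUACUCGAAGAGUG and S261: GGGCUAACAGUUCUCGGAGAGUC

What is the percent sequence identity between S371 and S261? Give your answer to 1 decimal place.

87.0%

The sequences differ at positions 12 (A/U), 17 (A/G), 23 (G/C).
20 of the 23 sites match, so the percent identity is 20/23 × 100 = 87.0%.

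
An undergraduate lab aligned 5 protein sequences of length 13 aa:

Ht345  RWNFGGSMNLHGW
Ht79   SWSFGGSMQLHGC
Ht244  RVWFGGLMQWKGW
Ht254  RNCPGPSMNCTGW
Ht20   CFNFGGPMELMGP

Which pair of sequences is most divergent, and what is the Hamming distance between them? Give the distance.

10

Pairwise Hamming distances:
  Ht345 vs Ht79: 4
  Ht345 vs Ht244: 6
  Ht345 vs Ht254: 6
  Ht345 vs Ht20: 6
  Ht79 vs Ht244: 7
  Ht79 vs Ht254: 9
  Ht79 vs Ht20: 7
  Ht244 vs Ht254: 8
  Ht244 vs Ht20: 8
  Ht254 vs Ht20: 10
The largest is 10, between Ht254 and Ht20.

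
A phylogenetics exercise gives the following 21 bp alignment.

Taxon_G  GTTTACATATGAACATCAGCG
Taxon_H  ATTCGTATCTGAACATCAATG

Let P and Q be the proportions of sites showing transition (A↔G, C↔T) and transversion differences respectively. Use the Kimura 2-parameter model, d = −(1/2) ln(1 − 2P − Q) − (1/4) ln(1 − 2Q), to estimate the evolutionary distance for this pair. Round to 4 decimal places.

0.5076

Differing sites — 1:G/A (Ti); 4:T/C (Ti); 5:A/G (Ti); 6:C/T (Ti); 9:A/C (Tv); 19:G/A (Ti); 20:C/T (Ti).
Of the 7 differences, 6 transitions and 1 transversion over 21 sites: P = 6/21 = 0.285714, Q = 1/21 = 0.047619.
d = −0.5·ln(0.380953) − 0.25·ln(0.904762) = −0.5·(-0.965079) − 0.25·(-0.100083) = 0.5076.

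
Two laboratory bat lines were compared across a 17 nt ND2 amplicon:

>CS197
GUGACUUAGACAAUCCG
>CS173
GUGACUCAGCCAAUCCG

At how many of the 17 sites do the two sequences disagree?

The sequences differ at positions 7 (U/C), 10 (A/C).
That gives 2 mismatches out of 17 aligned sites, so the Hamming distance is 2.

2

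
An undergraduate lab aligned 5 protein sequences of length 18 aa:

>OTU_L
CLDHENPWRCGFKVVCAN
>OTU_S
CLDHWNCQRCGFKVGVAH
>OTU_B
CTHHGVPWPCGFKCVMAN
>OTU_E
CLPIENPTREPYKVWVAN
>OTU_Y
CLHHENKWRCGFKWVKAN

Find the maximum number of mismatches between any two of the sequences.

Pairwise Hamming distances:
  OTU_L vs OTU_S: 6
  OTU_L vs OTU_B: 7
  OTU_L vs OTU_E: 8
  OTU_L vs OTU_Y: 4
  OTU_S vs OTU_B: 11
  OTU_S vs OTU_E: 10
  OTU_S vs OTU_Y: 8
  OTU_B vs OTU_E: 13
  OTU_B vs OTU_Y: 7
  OTU_E vs OTU_Y: 10
The largest is 13, between OTU_B and OTU_E.

13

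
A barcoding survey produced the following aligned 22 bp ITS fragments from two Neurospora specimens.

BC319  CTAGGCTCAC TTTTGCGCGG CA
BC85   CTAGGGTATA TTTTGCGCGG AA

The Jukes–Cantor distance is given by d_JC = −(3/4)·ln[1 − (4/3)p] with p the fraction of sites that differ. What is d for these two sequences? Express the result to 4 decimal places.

Differing sites — 6:C/G; 8:C/A; 9:A/T; 10:C/A; 21:C/A.
p = 5/22 = 0.227273.
d = −0.75 · ln(1 − (4/3)·0.227273) = −0.75 · ln(0.696969) = −0.75 · (-0.361014) = 0.2708.

0.2708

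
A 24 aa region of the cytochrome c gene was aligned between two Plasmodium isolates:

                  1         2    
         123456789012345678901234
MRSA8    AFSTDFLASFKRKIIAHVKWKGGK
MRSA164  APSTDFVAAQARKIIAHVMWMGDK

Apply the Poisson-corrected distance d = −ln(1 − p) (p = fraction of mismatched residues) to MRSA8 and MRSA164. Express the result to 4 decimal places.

Differing sites — 2:F/P; 7:L/V; 9:S/A; 10:F/Q; 11:K/A; 19:K/M; 21:K/M; 23:G/D.
p = 8/24 = 0.333333.
d = −ln(1 − 0.333333) = −ln(0.666667) = 0.4055.

0.4055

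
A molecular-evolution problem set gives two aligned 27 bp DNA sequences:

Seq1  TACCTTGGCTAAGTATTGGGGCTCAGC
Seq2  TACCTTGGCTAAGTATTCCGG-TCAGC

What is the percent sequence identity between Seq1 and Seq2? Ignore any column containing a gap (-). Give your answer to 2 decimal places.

92.31%

Excluding the 1 gap column leaves 26 comparable sites.
Mismatches occur at site 18 (G/C), site 19 (G/C).
24 of the 26 comparable sites match, so the percent identity is 24/26 × 100 = 92.31%.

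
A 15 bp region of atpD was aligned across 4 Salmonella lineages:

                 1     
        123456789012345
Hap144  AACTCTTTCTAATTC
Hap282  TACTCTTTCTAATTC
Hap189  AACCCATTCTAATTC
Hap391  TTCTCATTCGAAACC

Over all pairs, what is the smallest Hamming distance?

1

Pairwise Hamming distances:
  Hap144 vs Hap282: 1
  Hap144 vs Hap189: 2
  Hap144 vs Hap391: 6
  Hap282 vs Hap189: 3
  Hap282 vs Hap391: 5
  Hap189 vs Hap391: 6
The smallest is 1, between Hap144 and Hap282.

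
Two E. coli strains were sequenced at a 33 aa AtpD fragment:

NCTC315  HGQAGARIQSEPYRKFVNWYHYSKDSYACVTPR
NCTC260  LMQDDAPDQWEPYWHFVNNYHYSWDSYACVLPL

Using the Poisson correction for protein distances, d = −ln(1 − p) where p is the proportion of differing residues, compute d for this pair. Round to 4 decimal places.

0.5008

The sequences differ at positions 1 (H/L), 2 (G/M), 4 (A/D), 5 (G/D), 7 (R/P), 8 (I/D), 10 (S/W), 14 (R/W), 15 (K/H), 19 (W/N), 24 (K/W), 31 (T/L), 33 (R/L).
p = 13/33 = 0.393939.
d = −ln(1 − 0.393939) = −ln(0.606061) = 0.5008.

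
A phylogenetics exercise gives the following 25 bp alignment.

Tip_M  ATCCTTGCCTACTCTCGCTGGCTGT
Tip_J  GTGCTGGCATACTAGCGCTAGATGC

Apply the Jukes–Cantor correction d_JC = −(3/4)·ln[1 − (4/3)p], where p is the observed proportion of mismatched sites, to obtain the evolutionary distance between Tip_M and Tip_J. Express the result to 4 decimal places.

Differing sites — 1:A/G; 3:C/G; 6:T/G; 9:C/A; 14:C/A; 15:T/G; 20:G/A; 22:C/A; 25:T/C.
p = 9/25 = 0.360000.
d = −0.75 · ln(1 − (4/3)·0.360000) = −0.75 · ln(0.520000) = −0.75 · (-0.653926) = 0.4904.

0.4904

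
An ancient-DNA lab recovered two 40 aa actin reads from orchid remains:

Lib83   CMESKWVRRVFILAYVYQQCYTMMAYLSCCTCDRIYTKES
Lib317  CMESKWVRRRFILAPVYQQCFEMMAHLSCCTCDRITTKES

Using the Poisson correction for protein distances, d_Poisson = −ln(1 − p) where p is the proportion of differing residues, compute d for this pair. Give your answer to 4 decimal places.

0.1625

The sequences differ at positions 10 (V/R), 15 (Y/P), 21 (Y/F), 22 (T/E), 26 (Y/H), 36 (Y/T).
p = 6/40 = 0.150000.
d = −ln(1 − 0.150000) = −ln(0.850000) = 0.1625.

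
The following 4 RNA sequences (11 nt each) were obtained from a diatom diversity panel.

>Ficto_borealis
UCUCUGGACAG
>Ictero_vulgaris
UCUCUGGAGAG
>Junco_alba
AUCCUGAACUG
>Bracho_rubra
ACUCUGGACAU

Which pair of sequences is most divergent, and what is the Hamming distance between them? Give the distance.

Pairwise Hamming distances:
  Ficto_borealis vs Ictero_vulgaris: 1
  Ficto_borealis vs Junco_alba: 5
  Ficto_borealis vs Bracho_rubra: 2
  Ictero_vulgaris vs Junco_alba: 6
  Ictero_vulgaris vs Bracho_rubra: 3
  Junco_alba vs Bracho_rubra: 5
The largest is 6, between Ictero_vulgaris and Junco_alba.

6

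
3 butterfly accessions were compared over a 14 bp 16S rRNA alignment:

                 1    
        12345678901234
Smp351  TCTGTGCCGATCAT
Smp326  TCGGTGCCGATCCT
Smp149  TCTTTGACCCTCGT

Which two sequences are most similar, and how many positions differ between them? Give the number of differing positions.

Pairwise Hamming distances:
  Smp351 vs Smp326: 2
  Smp351 vs Smp149: 5
  Smp326 vs Smp149: 6
The smallest is 2, between Smp351 and Smp326.

2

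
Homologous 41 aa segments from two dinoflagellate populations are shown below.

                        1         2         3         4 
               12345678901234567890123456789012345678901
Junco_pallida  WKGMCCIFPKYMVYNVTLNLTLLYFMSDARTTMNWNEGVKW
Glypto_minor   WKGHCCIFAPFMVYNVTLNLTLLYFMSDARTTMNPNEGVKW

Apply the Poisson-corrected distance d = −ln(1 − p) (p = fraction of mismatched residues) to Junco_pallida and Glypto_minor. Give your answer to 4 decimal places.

Mismatches occur at site 4 (M↔H), site 9 (P↔A), site 10 (K↔P), site 11 (Y↔F), site 35 (W↔P).
p = 5/41 = 0.121951.
d = −ln(1 − 0.121951) = −ln(0.878049) = 0.1301.

0.1301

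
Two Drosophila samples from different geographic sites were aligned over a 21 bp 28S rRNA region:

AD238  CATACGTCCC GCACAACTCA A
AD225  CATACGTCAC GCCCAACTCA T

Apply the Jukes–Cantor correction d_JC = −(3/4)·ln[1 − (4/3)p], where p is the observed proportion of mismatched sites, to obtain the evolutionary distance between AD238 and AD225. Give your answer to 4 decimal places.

0.1585

The sequences differ at positions 9 (C/A), 13 (A/C), 21 (A/T).
p = 3/21 = 0.142857.
d = −0.75 · ln(1 − (4/3)·0.142857) = −0.75 · ln(0.809524) = −0.75 · (-0.211309) = 0.1585.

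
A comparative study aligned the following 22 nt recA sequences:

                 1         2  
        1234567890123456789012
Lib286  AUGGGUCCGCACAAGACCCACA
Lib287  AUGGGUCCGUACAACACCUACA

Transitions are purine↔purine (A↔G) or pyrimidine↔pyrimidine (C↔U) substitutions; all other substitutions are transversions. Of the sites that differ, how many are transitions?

Mismatches occur at site 10 (C/U, transition), site 15 (G/C, transversion), site 19 (C/U, transition).
Of the 3 differences, 2 transitions and 1 transversion, so the answer is 2.

2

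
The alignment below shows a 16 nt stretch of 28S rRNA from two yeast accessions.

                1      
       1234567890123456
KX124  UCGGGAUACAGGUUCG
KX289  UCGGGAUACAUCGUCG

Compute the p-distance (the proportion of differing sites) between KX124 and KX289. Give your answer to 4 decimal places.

0.1875

The sequences differ at positions 11 (G/U), 12 (G/C), 13 (U/G).
There are 3 differences over 16 sites, so p = 3/16 = 0.1875.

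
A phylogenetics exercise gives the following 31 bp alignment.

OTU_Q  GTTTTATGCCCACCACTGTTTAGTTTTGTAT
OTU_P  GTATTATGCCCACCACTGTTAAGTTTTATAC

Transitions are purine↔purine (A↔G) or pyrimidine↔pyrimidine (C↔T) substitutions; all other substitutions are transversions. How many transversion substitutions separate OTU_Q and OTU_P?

The sequences differ at positions 3 (T/A, transversion), 21 (T/A, transversion), 28 (G/A, transition), 31 (T/C, transition).
Of the 4 differences, 2 transitions and 2 transversions, so the answer is 2.

2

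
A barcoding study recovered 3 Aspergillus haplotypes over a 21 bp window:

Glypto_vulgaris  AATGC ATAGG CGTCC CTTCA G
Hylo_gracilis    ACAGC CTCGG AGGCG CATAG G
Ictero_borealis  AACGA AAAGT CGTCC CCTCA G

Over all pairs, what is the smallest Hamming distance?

5

Pairwise Hamming distances:
  Glypto_vulgaris vs Hylo_gracilis: 10
  Glypto_vulgaris vs Ictero_borealis: 5
  Hylo_gracilis vs Ictero_borealis: 13
The smallest is 5, between Glypto_vulgaris and Ictero_borealis.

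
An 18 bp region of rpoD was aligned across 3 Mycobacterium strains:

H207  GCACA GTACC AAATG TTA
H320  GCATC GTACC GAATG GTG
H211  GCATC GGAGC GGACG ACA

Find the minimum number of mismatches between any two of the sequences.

5

Pairwise Hamming distances:
  H207 vs H320: 5
  H207 vs H211: 9
  H320 vs H211: 7
The smallest is 5, between H207 and H320.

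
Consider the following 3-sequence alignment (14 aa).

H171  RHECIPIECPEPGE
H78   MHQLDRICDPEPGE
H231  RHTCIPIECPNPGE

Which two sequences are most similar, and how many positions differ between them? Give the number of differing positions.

2

Pairwise Hamming distances:
  H171 vs H78: 7
  H171 vs H231: 2
  H78 vs H231: 8
The smallest is 2, between H171 and H231.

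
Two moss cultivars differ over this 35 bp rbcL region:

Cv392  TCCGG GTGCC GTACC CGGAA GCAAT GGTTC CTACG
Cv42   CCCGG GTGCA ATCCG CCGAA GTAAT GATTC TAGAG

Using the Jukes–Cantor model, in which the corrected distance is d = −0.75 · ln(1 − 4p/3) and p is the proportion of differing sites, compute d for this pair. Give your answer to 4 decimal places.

0.4582

The sequences differ at positions 1 (T/C), 10 (C/A), 11 (G/A), 13 (A/C), 15 (C/G), 17 (G/C), 22 (C/T), 27 (G/A), 31 (C/T), 32 (T/A), 33 (A/G), 34 (C/A).
p = 12/35 = 0.342857.
d = −0.75 · ln(1 − (4/3)·0.342857) = −0.75 · ln(0.542857) = −0.75 · (-0.610909) = 0.4582.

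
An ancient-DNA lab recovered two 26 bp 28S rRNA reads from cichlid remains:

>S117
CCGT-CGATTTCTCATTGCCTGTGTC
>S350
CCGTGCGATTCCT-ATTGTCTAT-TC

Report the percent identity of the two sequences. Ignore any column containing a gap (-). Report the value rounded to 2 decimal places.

Excluding the 3 gap columns leaves 23 comparable sites.
Mismatches occur at site 11 (T/C), site 19 (C/T), site 22 (G/A).
20 of the 23 comparable sites match, so the percent identity is 20/23 × 100 = 86.96%.

86.96%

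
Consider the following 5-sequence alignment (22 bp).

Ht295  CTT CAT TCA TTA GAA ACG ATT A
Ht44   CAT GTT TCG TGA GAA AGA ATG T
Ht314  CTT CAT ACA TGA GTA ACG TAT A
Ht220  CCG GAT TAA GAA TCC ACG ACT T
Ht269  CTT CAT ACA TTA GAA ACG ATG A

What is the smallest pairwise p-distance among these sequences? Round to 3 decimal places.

0.091

Pairwise Hamming distances:
  Ht295 vs Ht44: 9
  Ht295 vs Ht314: 5
  Ht295 vs Ht220: 11
  Ht295 vs Ht269: 2
  Ht44 vs Ht314: 12
  Ht44 vs Ht220: 14
  Ht44 vs Ht269: 9
  Ht314 vs Ht220: 13
  Ht314 vs Ht269: 5
  Ht220 vs Ht269: 13
The smallest is 2 mismatches, between Ht295 and Ht269; p = 2/22 = 0.091.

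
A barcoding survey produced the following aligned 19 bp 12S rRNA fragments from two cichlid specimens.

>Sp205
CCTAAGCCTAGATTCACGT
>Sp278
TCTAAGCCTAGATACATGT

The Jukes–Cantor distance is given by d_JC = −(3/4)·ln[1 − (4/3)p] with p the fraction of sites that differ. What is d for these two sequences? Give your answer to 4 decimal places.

The sequences differ at positions 1 (C/T), 14 (T/A), 17 (C/T).
p = 3/19 = 0.157895.
d = −0.75 · ln(1 − (4/3)·0.157895) = −0.75 · ln(0.789473) = −0.75 · (-0.236390) = 0.1773.

0.1773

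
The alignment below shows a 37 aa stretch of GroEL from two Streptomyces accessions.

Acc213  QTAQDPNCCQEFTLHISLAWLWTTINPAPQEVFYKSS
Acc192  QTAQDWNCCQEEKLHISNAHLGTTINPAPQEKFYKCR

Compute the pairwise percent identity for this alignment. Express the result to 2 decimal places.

75.68%

Mismatches occur at site 6 (P↔W), site 12 (F↔E), site 13 (T↔K), site 18 (L↔N), site 20 (W↔H), site 22 (W↔G), site 32 (V↔K), site 36 (S↔C), site 37 (S↔R).
28 of the 37 sites match, so the percent identity is 28/37 × 100 = 75.68%.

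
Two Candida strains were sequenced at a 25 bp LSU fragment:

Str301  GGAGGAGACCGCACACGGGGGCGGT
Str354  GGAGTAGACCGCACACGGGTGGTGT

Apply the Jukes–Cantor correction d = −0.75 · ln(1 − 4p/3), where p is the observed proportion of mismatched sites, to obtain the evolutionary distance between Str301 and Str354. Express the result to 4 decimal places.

0.1800

The sequences differ at positions 5 (G/T), 20 (G/T), 22 (C/G), 23 (G/T).
p = 4/25 = 0.160000.
d = −0.75 · ln(1 − (4/3)·0.160000) = −0.75 · ln(0.786667) = −0.75 · (-0.239950) = 0.1800.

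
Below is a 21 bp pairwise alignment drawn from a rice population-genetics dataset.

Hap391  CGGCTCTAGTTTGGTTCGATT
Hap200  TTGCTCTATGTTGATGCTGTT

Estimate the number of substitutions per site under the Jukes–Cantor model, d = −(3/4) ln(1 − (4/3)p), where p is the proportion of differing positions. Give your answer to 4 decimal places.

0.5319

Differing sites — 1:C/T; 2:G/T; 9:G/T; 10:T/G; 14:G/A; 16:T/G; 18:G/T; 19:A/G.
p = 8/21 = 0.380952.
d = −0.75 · ln(1 − (4/3)·0.380952) = −0.75 · ln(0.492064) = −0.75 · (-0.709146) = 0.5319.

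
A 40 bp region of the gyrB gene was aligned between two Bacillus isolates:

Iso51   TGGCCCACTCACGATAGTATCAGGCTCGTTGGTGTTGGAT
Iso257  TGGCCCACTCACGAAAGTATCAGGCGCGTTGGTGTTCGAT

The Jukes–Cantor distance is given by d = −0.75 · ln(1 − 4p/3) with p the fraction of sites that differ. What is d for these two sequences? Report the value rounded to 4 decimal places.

0.0790

Mismatches occur at site 15 (T→A), site 26 (T→G), site 37 (G→C).
p = 3/40 = 0.075000.
d = −0.75 · ln(1 − (4/3)·0.075000) = −0.75 · ln(0.900000) = −0.75 · (-0.105361) = 0.0790.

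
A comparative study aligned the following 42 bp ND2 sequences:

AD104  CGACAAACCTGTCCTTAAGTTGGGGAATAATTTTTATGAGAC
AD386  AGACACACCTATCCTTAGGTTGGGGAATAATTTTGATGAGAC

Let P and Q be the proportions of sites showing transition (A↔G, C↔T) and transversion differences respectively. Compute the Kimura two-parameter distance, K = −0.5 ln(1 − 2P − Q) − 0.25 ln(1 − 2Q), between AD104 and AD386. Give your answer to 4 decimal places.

0.1297

Differing sites — 1:C/A (Tv); 6:A/C (Tv); 11:G/A (Ti); 18:A/G (Ti); 35:T/G (Tv).
Of the 5 differences, 2 transitions and 3 transversions over 42 sites: P = 2/42 = 0.047619, Q = 3/42 = 0.071429.
d = −0.5·ln(0.833333) − 0.25·ln(0.857142) = −0.5·(-0.182322) − 0.25·(-0.154152) = 0.1297.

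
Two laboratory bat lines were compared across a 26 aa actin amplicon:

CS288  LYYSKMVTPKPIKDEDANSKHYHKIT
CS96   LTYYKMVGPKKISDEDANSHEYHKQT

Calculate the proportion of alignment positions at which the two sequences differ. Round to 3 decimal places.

0.308

The sequences differ at positions 2 (Y/T), 4 (S/Y), 8 (T/G), 11 (P/K), 13 (K/S), 20 (K/H), 21 (H/E), 25 (I/Q).
There are 8 differences over 26 sites, so p = 8/26 = 0.308.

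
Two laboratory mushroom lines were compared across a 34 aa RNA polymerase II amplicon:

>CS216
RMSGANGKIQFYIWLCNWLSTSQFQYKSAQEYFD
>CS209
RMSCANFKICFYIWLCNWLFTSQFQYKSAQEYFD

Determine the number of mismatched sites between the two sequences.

4

Mismatches occur at site 4 (G/C), site 7 (G/F), site 10 (Q/C), site 20 (S/F).
That gives 4 mismatches out of 34 aligned sites, so the Hamming distance is 4.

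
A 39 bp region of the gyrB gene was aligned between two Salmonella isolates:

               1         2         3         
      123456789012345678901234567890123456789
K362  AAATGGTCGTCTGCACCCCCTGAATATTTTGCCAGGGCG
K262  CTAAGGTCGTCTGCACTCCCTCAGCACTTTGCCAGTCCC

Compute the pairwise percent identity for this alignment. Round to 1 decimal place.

The sequences differ at positions 1 (A/C), 2 (A/T), 4 (T/A), 17 (C/T), 22 (G/C), 24 (A/G), 25 (T/C), 27 (T/C), 36 (G/T), 37 (G/C), 39 (G/C).
28 of the 39 sites match, so the percent identity is 28/39 × 100 = 71.8%.

71.8%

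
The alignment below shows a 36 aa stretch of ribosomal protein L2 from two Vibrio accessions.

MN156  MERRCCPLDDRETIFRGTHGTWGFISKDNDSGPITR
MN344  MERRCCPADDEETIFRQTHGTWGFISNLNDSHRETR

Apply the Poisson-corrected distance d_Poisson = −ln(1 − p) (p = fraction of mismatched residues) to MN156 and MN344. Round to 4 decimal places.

0.2513

The sequences differ at positions 8 (L/A), 11 (R/E), 17 (G/Q), 27 (K/N), 28 (D/L), 32 (G/H), 33 (P/R), 34 (I/E).
p = 8/36 = 0.222222.
d = −ln(1 − 0.222222) = −ln(0.777778) = 0.2513.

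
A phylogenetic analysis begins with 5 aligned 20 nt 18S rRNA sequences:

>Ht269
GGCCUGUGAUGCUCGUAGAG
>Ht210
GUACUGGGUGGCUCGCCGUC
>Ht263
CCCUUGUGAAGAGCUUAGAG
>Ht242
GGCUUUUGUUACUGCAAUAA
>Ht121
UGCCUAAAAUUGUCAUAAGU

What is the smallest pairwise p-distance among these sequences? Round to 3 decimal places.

Pairwise Hamming distances:
  Ht269 vs Ht210: 9
  Ht269 vs Ht263: 7
  Ht269 vs Ht242: 9
  Ht269 vs Ht121: 10
  Ht210 vs Ht263: 14
  Ht210 vs Ht242: 14
  Ht210 vs Ht121: 16
  Ht263 vs Ht242: 13
  Ht263 vs Ht121: 14
  Ht242 vs Ht121: 14
The smallest is 7 mismatches, between Ht269 and Ht263; p = 7/20 = 0.350.

0.350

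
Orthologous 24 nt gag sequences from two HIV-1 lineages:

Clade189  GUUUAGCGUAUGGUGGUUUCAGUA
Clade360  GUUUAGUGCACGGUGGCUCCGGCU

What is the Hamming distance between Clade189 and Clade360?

8

The sequences differ at positions 7 (C/U), 9 (U/C), 11 (U/C), 17 (U/C), 19 (U/C), 21 (A/G), 23 (U/C), 24 (A/U).
That gives 8 mismatches out of 24 aligned sites, so the Hamming distance is 8.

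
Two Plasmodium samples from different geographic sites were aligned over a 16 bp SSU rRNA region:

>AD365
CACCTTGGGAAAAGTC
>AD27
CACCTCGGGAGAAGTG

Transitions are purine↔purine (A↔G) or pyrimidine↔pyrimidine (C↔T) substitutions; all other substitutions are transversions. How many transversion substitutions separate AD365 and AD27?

Mismatches occur at site 6 (T/C, transition), site 11 (A/G, transition), site 16 (C/G, transversion).
Of the 3 differences, 2 transitions and 1 transversion, so the answer is 1.

1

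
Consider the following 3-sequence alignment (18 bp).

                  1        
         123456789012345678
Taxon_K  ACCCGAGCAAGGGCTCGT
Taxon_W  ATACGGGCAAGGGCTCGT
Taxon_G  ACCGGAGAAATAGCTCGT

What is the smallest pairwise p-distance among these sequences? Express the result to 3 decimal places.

Pairwise Hamming distances:
  Taxon_K vs Taxon_W: 3
  Taxon_K vs Taxon_G: 4
  Taxon_W vs Taxon_G: 7
The smallest is 3 mismatches, between Taxon_K and Taxon_W; p = 3/18 = 0.167.

0.167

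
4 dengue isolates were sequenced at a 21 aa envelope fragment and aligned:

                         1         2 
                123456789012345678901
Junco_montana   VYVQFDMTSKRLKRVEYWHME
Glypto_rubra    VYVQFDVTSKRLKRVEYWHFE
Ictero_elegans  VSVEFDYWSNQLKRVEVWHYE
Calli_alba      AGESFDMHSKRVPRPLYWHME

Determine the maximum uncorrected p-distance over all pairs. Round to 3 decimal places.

0.667

Pairwise Hamming distances:
  Junco_montana vs Glypto_rubra: 2
  Junco_montana vs Ictero_elegans: 8
  Junco_montana vs Calli_alba: 9
  Glypto_rubra vs Ictero_elegans: 8
  Glypto_rubra vs Calli_alba: 11
  Ictero_elegans vs Calli_alba: 14
The largest is 14 mismatches, between Ictero_elegans and Calli_alba; p = 14/21 = 0.667.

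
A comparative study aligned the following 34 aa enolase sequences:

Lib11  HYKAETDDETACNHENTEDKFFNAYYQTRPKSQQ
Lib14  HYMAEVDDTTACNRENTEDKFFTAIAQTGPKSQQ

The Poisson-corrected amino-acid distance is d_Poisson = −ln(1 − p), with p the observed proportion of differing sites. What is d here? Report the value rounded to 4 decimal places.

0.2683

Differing sites — 3:K/M; 6:T/V; 9:E/T; 14:H/R; 23:N/T; 25:Y/I; 26:Y/A; 29:R/G.
p = 8/34 = 0.235294.
d = −ln(1 − 0.235294) = −ln(0.764706) = 0.2683.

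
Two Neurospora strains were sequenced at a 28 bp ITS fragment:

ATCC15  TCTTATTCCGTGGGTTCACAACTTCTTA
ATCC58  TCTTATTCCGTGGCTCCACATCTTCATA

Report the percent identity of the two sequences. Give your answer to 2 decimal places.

Differing sites — 14:G/C; 16:T/C; 21:A/T; 26:T/A.
24 of the 28 sites match, so the percent identity is 24/28 × 100 = 85.71%.

85.71%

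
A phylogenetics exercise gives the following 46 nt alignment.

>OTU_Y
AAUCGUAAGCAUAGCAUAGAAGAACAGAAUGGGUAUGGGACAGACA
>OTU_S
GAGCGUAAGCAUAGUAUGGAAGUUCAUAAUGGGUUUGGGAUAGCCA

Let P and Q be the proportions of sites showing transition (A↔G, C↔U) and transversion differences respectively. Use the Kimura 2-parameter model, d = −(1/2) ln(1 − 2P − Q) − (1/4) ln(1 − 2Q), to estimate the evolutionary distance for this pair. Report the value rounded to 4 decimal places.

Mismatches occur at site 1 (A→G, transition), site 3 (U→G, transversion), site 15 (C→U, transition), site 18 (A→G, transition), site 23 (A→U, transversion), site 24 (A→U, transversion), site 27 (G→U, transversion), site 35 (A→U, transversion), site 41 (C→U, transition), site 44 (A→C, transversion).
Of the 10 differences, 4 transitions and 6 transversions over 46 sites: P = 4/46 = 0.086957, Q = 6/46 = 0.130435.
d = −0.5·ln(0.695651) − 0.25·ln(0.739130) = −0.5·(-0.362907) − 0.25·(-0.302281) = 0.2570.

0.2570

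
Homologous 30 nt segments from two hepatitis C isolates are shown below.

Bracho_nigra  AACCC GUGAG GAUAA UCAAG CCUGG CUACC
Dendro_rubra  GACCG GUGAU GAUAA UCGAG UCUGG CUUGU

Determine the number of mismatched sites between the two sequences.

Mismatches occur at site 1 (A/G), site 5 (C/G), site 10 (G/U), site 18 (A/G), site 21 (C/U), site 28 (A/U), site 29 (C/G), site 30 (C/U).
That gives 8 mismatches out of 30 aligned sites, so the Hamming distance is 8.

8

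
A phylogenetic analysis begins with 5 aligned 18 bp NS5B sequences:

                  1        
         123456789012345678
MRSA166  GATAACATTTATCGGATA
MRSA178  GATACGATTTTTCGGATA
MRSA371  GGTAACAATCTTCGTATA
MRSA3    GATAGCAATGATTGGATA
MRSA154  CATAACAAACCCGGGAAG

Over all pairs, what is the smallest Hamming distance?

Pairwise Hamming distances:
  MRSA166 vs MRSA178: 3
  MRSA166 vs MRSA371: 5
  MRSA166 vs MRSA3: 4
  MRSA166 vs MRSA154: 9
  MRSA178 vs MRSA371: 6
  MRSA178 vs MRSA3: 6
  MRSA178 vs MRSA154: 11
  MRSA371 vs MRSA3: 6
  MRSA371 vs MRSA154: 9
  MRSA3 vs MRSA154: 9
The smallest is 3, between MRSA166 and MRSA178.

3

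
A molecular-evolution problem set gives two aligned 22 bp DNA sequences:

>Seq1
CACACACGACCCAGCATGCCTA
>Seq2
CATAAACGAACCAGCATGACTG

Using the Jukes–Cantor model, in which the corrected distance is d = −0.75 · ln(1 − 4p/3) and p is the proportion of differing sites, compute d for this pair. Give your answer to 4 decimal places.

Differing sites — 3:C/T; 5:C/A; 10:C/A; 19:C/A; 22:A/G.
p = 5/22 = 0.227273.
d = −0.75 · ln(1 − (4/3)·0.227273) = −0.75 · ln(0.696969) = −0.75 · (-0.361014) = 0.2708.

0.2708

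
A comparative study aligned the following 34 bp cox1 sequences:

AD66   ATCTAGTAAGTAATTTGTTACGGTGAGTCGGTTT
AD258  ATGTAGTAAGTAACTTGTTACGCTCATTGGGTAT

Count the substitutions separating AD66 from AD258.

Mismatches occur at site 3 (C↔G), site 14 (T↔C), site 23 (G↔C), site 25 (G↔C), site 27 (G↔T), site 29 (C↔G), site 33 (T↔A).
That gives 7 mismatches out of 34 aligned sites, so the Hamming distance is 7.

7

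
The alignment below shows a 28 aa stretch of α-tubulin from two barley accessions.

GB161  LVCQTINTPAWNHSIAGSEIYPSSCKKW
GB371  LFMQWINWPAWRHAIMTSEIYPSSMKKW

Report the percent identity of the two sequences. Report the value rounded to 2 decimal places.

67.86%

The sequences differ at positions 2 (V/F), 3 (C/M), 5 (T/W), 8 (T/W), 12 (N/R), 14 (S/A), 16 (A/M), 17 (G/T), 25 (C/M).
19 of the 28 sites match, so the percent identity is 19/28 × 100 = 67.86%.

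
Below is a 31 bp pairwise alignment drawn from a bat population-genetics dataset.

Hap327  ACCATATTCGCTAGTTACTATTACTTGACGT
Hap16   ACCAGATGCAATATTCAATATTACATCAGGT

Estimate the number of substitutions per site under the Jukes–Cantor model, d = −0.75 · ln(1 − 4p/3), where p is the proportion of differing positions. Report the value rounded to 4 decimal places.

Mismatches occur at site 5 (T↔G), site 8 (T↔G), site 10 (G↔A), site 11 (C↔A), site 14 (G↔T), site 16 (T↔C), site 18 (C↔A), site 25 (T↔A), site 27 (G↔C), site 29 (C↔G).
p = 10/31 = 0.322581.
d = −0.75 · ln(1 − (4/3)·0.322581) = −0.75 · ln(0.569892) = −0.75 · (-0.562308) = 0.4217.

0.4217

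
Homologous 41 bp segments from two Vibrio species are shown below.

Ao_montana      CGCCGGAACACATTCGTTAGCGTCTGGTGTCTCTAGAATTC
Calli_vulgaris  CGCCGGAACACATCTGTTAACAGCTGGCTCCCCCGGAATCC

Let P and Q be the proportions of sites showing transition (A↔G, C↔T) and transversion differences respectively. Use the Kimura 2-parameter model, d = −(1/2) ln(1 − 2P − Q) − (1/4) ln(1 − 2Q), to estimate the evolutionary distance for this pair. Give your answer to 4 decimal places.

0.4102

Mismatches occur at site 14 (T→C, transition), site 15 (C→T, transition), site 20 (G→A, transition), site 22 (G→A, transition), site 23 (T→G, transversion), site 28 (T→C, transition), site 29 (G→T, transversion), site 30 (T→C, transition), site 32 (T→C, transition), site 34 (T→C, transition), site 35 (A→G, transition), site 40 (T→C, transition).
Of the 12 differences, 10 transitions and 2 transversions over 41 sites: P = 10/41 = 0.243902, Q = 2/41 = 0.048780.
d = −0.5·ln(0.463416) − 0.25·ln(0.902440) = −0.5·(-0.769130) − 0.25·(-0.102653) = 0.4102.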